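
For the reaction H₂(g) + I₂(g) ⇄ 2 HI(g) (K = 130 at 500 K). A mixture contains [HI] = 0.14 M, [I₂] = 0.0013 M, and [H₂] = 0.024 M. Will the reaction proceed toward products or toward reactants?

toward reactants

Q = [HI]² / ([H₂]·[I₂]) = (0.14)² / ((0.024)·(0.0013)) = 630
Q = 630 > K = 130, so the reverse reaction proceeds.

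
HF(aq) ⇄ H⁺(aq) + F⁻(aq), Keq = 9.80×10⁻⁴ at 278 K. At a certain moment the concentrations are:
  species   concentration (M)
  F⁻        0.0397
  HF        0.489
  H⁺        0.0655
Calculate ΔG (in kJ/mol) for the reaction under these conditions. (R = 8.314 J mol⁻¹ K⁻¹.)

ΔG = 3.91 kJ/mol

Q = [H⁺]·[F⁻] / [HF] = (0.0655)·(0.0397) / (0.489) = 0.00532
ΔG = RT ln(Q/Keq) = (8.314 J mol⁻¹ K⁻¹)(278 K) × ln(0.00532/9.80×10⁻⁴)
   = (2.311 kJ/mol)(1.692) = 3.91 kJ/mol
ΔG > 0, so the forward reaction is non-spontaneous (proceeds in reverse).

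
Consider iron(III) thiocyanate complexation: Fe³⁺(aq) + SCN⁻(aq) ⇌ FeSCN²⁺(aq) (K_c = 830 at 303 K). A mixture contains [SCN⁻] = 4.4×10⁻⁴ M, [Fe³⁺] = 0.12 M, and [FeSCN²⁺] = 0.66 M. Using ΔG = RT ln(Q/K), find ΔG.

ΔG = 6.83 kJ/mol

Q_c = [FeSCN²⁺] / ([Fe³⁺]·[SCN⁻]) = (0.66) / ((0.12)·(4.4×10⁻⁴)) = 12500
ΔG = RT ln(Q_c/K_c) = (8.314 J mol⁻¹ K⁻¹)(303 K) × ln(12500/830)
   = (2.519 kJ/mol)(2.712) = 6.83 kJ/mol
ΔG > 0, so the forward reaction is non-spontaneous (proceeds in reverse).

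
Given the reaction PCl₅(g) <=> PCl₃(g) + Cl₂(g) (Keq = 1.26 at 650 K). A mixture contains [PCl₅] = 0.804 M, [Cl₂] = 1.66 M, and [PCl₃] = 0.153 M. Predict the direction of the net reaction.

Q = [PCl₃]·[Cl₂] / [PCl₅] = (0.153)·(1.66) / (0.804) = 0.316
Q = 0.316 < Keq = 1.26, so the forward reaction proceeds.

toward products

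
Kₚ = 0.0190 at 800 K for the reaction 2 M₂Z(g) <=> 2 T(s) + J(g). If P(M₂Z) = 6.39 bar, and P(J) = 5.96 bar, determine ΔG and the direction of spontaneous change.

ΔG = 13.6 kJ/mol; the forward reaction is non-spontaneous

(T is a pure solid — omitted from Qₚ.)
Qₚ = P(J) / P(M₂Z)² = (5.96) / (6.39)² = 0.146
ΔG = RT ln(Qₚ/Kₚ) = (8.314 J mol⁻¹ K⁻¹)(800 K) × ln(0.146/0.0190)
   = (6.651 kJ/mol)(2.039) = 13.6 kJ/mol
ΔG > 0, so the forward reaction is non-spontaneous (proceeds in reverse).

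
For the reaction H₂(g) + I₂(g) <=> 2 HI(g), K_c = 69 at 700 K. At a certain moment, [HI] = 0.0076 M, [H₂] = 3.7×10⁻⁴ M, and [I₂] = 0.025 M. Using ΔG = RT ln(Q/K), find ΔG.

ΔG = -14.0 kJ/mol

Q_c = [HI]² / ([H₂]·[I₂]) = (0.0076)² / ((3.7×10⁻⁴)·(0.025)) = 6.24
ΔG = RT ln(Q_c/K_c) = (8.314 J mol⁻¹ K⁻¹)(700 K) × ln(6.24/69)
   = (5.820 kJ/mol)(-2.403) = -14.0 kJ/mol
ΔG < 0, so the forward reaction is spontaneous (proceeds forward).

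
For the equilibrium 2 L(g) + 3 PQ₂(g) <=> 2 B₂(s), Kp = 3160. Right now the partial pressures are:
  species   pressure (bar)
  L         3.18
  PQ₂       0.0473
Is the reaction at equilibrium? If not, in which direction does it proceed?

(B₂ is a pure solid — omitted from Qp.)
Qp = 1 / (P(L)²·P(PQ₂)³) = 1 / ((3.18)²·(0.0473)³) = 934
Qp = 934 < Kp = 3160, so the forward reaction proceeds.

in the forward direction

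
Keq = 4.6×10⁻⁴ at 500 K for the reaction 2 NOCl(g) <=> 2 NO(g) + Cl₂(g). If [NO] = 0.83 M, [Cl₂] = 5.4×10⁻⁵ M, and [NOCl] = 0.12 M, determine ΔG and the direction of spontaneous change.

Q = [NO]²·[Cl₂] / [NOCl]² = (0.83)²·(5.4×10⁻⁵) / (0.12)² = 0.00258
ΔG = RT ln(Q/Keq) = (8.314 J mol⁻¹ K⁻¹)(500 K) × ln(0.00258/4.6×10⁻⁴)
   = (4.157 kJ/mol)(1.724) = 7.17 kJ/mol
ΔG > 0, so the forward reaction is non-spontaneous (proceeds in reverse).

ΔG = 7.17 kJ/mol; the forward reaction is non-spontaneous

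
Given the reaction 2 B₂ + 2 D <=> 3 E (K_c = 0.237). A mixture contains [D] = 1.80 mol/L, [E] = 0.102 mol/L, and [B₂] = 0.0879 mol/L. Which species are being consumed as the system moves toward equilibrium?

Q_c = [E]³ / ([B₂]²·[D]²) = (0.102)³ / ((0.0879)²·(1.80)²) = 0.0424
Q_c = 0.0424 < K_c = 0.237: net forward reaction.

B₂, D (reactants)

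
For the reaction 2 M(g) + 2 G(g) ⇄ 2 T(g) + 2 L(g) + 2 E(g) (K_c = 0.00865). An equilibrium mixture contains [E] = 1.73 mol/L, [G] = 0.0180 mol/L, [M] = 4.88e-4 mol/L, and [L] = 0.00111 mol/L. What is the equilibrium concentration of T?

At equilibrium, K_c = [T]²·[L]²·[E]² / ([M]²·[G]²) = 0.00865.
([T])²·(0.00111)²·(1.73)² / ((4.88e-4)²·(0.0180)²) = 0.00865
[T]² = 1.81e-7 ⇒ [T] = 4.25e-4 mol/L

[T] = 4.25e-4 mol/L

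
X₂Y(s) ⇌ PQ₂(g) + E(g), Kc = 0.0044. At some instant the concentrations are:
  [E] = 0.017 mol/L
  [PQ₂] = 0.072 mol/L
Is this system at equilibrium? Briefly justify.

no; Q < K, reaction proceeds forward

(X₂Y is a pure solid — omitted from Qc.)
Qc = [PQ₂]·[E] = (0.072)·(0.017) = 0.0012
Qc = 0.0012 < Kc = 0.0044: net forward reaction.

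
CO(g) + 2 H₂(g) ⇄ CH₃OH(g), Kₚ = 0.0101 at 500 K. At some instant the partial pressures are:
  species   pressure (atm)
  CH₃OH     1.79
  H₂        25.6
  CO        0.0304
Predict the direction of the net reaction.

Qₚ = P(CH₃OH) / (P(CO)·P(H₂)²) = (1.79) / ((0.0304)·(25.6)²) = 0.0898
Qₚ = 0.0898 > Kₚ = 0.0101, so the reverse reaction proceeds.

to the left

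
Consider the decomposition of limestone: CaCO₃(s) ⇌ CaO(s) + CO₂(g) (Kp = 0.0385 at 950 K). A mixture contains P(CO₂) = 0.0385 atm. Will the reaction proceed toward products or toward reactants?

neither direction; the system is at equilibrium

(CaCO₃, CaO are pure solids — omitted from Qp.)
Qp = P(CO₂) = 0.0385
Qp = 0.0385 = Kp, so the system is already at equilibrium.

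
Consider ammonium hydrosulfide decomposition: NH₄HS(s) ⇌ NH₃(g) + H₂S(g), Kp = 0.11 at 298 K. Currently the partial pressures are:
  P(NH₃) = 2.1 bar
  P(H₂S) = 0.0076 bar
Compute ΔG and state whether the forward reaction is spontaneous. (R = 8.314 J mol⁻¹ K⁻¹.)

ΔG = -4.78 kJ/mol; the forward reaction is spontaneous

(NH₄HS is a pure solid — omitted from Qp.)
Qp = P(NH₃)·P(H₂S) = (2.1)·(0.0076) = 0.0160
ΔG = RT ln(Qp/Kp) = (8.314 J mol⁻¹ K⁻¹)(298 K) × ln(0.0160/0.11)
   = (2.478 kJ/mol)(-1.928) = -4.78 kJ/mol
ΔG < 0, so the forward reaction is spontaneous (proceeds forward).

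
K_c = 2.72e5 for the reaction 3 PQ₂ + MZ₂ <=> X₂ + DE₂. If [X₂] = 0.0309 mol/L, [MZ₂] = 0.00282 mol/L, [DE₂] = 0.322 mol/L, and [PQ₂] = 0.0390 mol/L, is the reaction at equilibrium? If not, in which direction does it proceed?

to the right

Q_c = [X₂]·[DE₂] / ([PQ₂]³·[MZ₂]) = (0.0309)·(0.322) / ((0.0390)³·(0.00282)) = 59500
Q_c = 59500 < K_c = 2.72e5, so the forward reaction proceeds.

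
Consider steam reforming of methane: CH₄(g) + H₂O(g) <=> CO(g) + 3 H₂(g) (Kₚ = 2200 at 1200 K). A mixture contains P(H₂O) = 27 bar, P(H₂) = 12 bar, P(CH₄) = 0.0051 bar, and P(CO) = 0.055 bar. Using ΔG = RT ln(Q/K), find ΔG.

ΔG = -11.6 kJ/mol

Qₚ = P(CO)·P(H₂)³ / (P(CH₄)·P(H₂O)) = (0.055)·(12)³ / ((0.0051)·(27)) = 690
ΔG = RT ln(Qₚ/Kₚ) = (8.314 J mol⁻¹ K⁻¹)(1200 K) × ln(690/2200)
   = (9.977 kJ/mol)(-1.160) = -11.6 kJ/mol
ΔG < 0, so the forward reaction is spontaneous (proceeds forward).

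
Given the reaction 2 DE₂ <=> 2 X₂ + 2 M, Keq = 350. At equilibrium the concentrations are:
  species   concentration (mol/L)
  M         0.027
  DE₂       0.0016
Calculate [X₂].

At equilibrium, Keq = [X₂]²·[M]² / [DE₂]² = 350.
([X₂])²·(0.027)² / (0.0016)² = 350
[X₂]² = 1.23 ⇒ [X₂] = 1.1 mol/L

[X₂] = 1.1 mol/L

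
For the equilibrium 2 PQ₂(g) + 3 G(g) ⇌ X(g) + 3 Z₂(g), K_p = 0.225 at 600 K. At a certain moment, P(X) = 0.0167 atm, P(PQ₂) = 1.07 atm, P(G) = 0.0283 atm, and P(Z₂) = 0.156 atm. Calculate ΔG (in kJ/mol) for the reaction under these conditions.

ΔG = 11.9 kJ/mol

Q_p = P(X)·P(Z₂)³ / (P(PQ₂)²·P(G)³) = (0.0167)·(0.156)³ / ((1.07)²·(0.0283)³) = 2.44
ΔG = RT ln(Q_p/K_p) = (8.314 J mol⁻¹ K⁻¹)(600 K) × ln(2.44/0.225)
   = (4.988 kJ/mol)(2.384) = 11.9 kJ/mol
ΔG > 0, so the forward reaction is non-spontaneous (proceeds in reverse).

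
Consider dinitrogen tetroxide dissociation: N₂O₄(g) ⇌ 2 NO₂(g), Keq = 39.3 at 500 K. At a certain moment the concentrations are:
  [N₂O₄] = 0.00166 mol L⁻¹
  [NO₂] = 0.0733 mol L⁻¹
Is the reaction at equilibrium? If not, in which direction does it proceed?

forward (toward products)

Q = [NO₂]² / [N₂O₄] = (0.0733)² / (0.00166) = 3.24
Q = 3.24 < Keq = 39.3, so the forward reaction proceeds.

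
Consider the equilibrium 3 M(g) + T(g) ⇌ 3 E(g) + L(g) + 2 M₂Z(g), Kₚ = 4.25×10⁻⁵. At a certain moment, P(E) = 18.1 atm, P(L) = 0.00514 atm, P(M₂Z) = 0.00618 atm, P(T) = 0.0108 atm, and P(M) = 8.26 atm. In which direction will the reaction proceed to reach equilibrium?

to the left

Qₚ = P(E)³·P(L)·P(M₂Z)² / (P(M)³·P(T)) = (18.1)³·(0.00514)·(0.00618)² / ((8.26)³·(0.0108)) = 1.91×10⁻⁴
Qₚ = 1.91×10⁻⁴ > Kₚ = 4.25×10⁻⁵, so the reverse reaction proceeds.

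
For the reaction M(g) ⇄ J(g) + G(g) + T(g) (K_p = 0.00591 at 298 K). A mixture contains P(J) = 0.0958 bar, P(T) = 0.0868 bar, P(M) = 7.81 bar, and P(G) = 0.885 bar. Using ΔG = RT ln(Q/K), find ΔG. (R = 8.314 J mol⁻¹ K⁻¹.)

ΔG = -4.55 kJ/mol

Q_p = P(J)·P(G)·P(T) / P(M) = (0.0958)·(0.885)·(0.0868) / (7.81) = 9.42×10⁻⁴
ΔG = RT ln(Q_p/K_p) = (8.314 J mol⁻¹ K⁻¹)(298 K) × ln(9.42×10⁻⁴/0.00591)
   = (2.478 kJ/mol)(-1.836) = -4.55 kJ/mol
ΔG < 0, so the forward reaction is spontaneous (proceeds forward).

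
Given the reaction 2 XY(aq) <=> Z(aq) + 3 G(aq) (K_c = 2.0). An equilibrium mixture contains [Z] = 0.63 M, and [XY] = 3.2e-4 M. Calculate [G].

At equilibrium, K_c = [Z]·[G]³ / [XY]² = 2.0.
(0.63)·([G])³ / (3.2e-4)² = 2.0
[G]³ = 3.25e-7 ⇒ [G] = 0.0069 M

[G] = 0.0069 M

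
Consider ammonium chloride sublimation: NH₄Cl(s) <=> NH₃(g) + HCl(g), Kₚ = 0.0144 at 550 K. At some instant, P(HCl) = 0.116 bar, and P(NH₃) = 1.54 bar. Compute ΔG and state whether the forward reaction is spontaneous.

(NH₄Cl is a pure solid — omitted from Qₚ.)
Qₚ = P(NH₃)·P(HCl) = (1.54)·(0.116) = 0.179
ΔG = RT ln(Qₚ/Kₚ) = (8.314 J mol⁻¹ K⁻¹)(550 K) × ln(0.179/0.0144)
   = (4.573 kJ/mol)(2.520) = 11.5 kJ/mol
ΔG > 0, so the forward reaction is non-spontaneous (proceeds in reverse).

ΔG = 11.5 kJ/mol; the forward reaction is non-spontaneous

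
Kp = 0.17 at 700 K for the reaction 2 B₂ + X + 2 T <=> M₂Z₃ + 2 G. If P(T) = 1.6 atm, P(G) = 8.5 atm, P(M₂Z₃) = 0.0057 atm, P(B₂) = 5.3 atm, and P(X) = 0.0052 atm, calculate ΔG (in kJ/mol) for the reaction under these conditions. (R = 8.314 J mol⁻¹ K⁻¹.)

Qp = P(M₂Z₃)·P(G)² / (P(B₂)²·P(X)·P(T)²) = (0.0057)·(8.5)² / ((5.3)²·(0.0052)·(1.6)²) = 1.10
ΔG = RT ln(Qp/Kp) = (8.314 J mol⁻¹ K⁻¹)(700 K) × ln(1.10/0.17)
   = (5.820 kJ/mol)(1.867) = 10.9 kJ/mol
ΔG > 0, so the forward reaction is non-spontaneous (proceeds in reverse).

ΔG = 10.9 kJ/mol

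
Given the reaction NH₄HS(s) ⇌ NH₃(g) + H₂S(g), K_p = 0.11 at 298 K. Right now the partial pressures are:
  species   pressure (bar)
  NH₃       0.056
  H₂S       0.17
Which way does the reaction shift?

to the right

(NH₄HS is a pure solid — omitted from Q_p.)
Q_p = P(NH₃)·P(H₂S) = (0.056)·(0.17) = 0.0095
Q_p = 0.0095 < K_p = 0.11, so the forward reaction proceeds.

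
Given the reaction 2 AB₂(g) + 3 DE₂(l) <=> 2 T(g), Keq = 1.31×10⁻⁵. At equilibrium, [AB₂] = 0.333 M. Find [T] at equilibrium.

[T] = 0.00121 M

(DE₂ is a pure liquid — omitted from Keq.)
At equilibrium, Keq = [T]² / [AB₂]² = 1.31×10⁻⁵.
([T])² / (0.333)² = 1.31×10⁻⁵
[T]² = 1.45×10⁻⁶ ⇒ [T] = 0.00121 M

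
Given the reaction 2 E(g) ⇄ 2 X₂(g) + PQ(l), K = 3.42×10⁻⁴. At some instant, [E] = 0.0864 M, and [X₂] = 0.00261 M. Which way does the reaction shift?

(PQ is a pure liquid — omitted from Q.)
Q = [X₂]² / [E]² = (0.00261)² / (0.0864)² = 9.13×10⁻⁴
Q = 9.13×10⁻⁴ > K = 3.42×10⁻⁴, so the reverse reaction proceeds.

reverse (toward reactants)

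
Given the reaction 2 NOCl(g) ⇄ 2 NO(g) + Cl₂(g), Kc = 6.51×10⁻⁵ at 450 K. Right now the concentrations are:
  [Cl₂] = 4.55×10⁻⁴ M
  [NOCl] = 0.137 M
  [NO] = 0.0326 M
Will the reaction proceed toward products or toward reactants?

Qc = [NO]²·[Cl₂] / [NOCl]² = (0.0326)²·(4.55×10⁻⁴) / (0.137)² = 2.58×10⁻⁵
Qc = 2.58×10⁻⁵ < Kc = 6.51×10⁻⁵, so the forward reaction proceeds.

forward (toward products)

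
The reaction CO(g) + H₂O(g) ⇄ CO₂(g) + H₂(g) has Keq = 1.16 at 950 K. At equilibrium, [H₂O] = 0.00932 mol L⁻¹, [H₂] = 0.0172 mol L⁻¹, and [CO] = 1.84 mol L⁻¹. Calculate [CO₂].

At equilibrium, Keq = [CO₂]·[H₂] / ([CO]·[H₂O]) = 1.16.
([CO₂])·(0.0172) / ((1.84)·(0.00932)) = 1.16
[CO₂] = 1.16 mol L⁻¹

[CO₂] = 1.16 mol L⁻¹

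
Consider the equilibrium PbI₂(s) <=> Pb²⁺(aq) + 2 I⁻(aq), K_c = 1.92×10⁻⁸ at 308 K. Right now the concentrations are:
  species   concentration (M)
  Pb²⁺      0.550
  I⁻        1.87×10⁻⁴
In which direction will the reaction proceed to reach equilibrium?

(PbI₂ is a pure solid — omitted from Q_c.)
Q_c = [Pb²⁺]·[I⁻]² = (0.550)·(1.87×10⁻⁴)² = 1.92×10⁻⁸
Q_c = 1.92×10⁻⁸ = K_c, so the system is already at equilibrium.

at equilibrium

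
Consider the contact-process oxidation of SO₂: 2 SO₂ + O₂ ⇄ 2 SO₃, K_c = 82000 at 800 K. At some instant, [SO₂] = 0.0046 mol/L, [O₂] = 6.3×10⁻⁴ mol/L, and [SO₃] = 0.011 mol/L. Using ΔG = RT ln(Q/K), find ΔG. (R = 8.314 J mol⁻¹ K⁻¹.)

ΔG = -14.6 kJ/mol

Q_c = [SO₃]² / ([SO₂]²·[O₂]) = (0.011)² / ((0.0046)²·(6.3×10⁻⁴)) = 9080
ΔG = RT ln(Q_c/K_c) = (8.314 J mol⁻¹ K⁻¹)(800 K) × ln(9080/82000)
   = (6.651 kJ/mol)(-2.201) = -14.6 kJ/mol
ΔG < 0, so the forward reaction is spontaneous (proceeds forward).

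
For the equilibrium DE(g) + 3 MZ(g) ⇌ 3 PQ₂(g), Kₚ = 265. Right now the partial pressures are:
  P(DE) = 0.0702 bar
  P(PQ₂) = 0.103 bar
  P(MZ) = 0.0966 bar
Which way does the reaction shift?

forward (toward products)

Qₚ = P(PQ₂)³ / (P(DE)·P(MZ)³) = (0.103)³ / ((0.0702)·(0.0966)³) = 17.3
Qₚ = 17.3 < Kₚ = 265, so the forward reaction proceeds.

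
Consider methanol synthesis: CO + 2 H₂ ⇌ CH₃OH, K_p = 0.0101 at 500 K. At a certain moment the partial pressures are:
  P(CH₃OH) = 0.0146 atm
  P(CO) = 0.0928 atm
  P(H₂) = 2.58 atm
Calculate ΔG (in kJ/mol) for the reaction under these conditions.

Q_p = P(CH₃OH) / (P(CO)·P(H₂)²) = (0.0146) / ((0.0928)·(2.58)²) = 0.0236
ΔG = RT ln(Q_p/K_p) = (8.314 J mol⁻¹ K⁻¹)(500 K) × ln(0.0236/0.0101)
   = (4.157 kJ/mol)(0.8487) = 3.53 kJ/mol
ΔG > 0, so the forward reaction is non-spontaneous (proceeds in reverse).

ΔG = 3.53 kJ/mol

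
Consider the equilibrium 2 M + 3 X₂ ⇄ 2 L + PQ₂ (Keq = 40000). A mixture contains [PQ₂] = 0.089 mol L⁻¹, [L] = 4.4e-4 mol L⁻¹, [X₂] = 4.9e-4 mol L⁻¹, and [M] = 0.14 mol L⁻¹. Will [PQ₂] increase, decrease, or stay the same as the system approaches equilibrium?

Q = [L]²·[PQ₂] / ([M]²·[X₂]³) = (4.4e-4)²·(0.089) / ((0.14)²·(4.9e-4)³) = 7500
Q = 7500 < Keq = 40000: net forward reaction.
PQ₂ is a product, so it increases.

increase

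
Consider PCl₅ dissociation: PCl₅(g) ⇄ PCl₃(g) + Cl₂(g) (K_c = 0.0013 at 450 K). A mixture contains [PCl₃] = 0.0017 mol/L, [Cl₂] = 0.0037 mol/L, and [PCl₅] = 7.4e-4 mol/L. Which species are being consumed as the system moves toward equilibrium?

PCl₃, Cl₂ (products)

Q_c = [PCl₃]·[Cl₂] / [PCl₅] = (0.0017)·(0.0037) / (7.4e-4) = 0.0085
Q_c = 0.0085 > K_c = 0.0013: net reverse reaction.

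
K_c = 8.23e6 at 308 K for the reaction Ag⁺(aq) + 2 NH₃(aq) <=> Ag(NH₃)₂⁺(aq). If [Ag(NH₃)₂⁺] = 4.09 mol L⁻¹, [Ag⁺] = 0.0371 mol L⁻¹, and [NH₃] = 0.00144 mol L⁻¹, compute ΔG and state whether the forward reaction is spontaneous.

ΔG = 4.78 kJ/mol; the forward reaction is non-spontaneous

Q_c = [Ag(NH₃)₂⁺] / ([Ag⁺]·[NH₃]²) = (4.09) / ((0.0371)·(0.00144)²) = 5.32e7
ΔG = RT ln(Q_c/K_c) = (8.314 J mol⁻¹ K⁻¹)(308 K) × ln(5.32e7/8.23e6)
   = (2.561 kJ/mol)(1.866) = 4.78 kJ/mol
ΔG > 0, so the forward reaction is non-spontaneous (proceeds in reverse).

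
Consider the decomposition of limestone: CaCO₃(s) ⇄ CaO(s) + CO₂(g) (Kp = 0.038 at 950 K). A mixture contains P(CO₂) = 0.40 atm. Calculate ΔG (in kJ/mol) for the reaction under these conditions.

ΔG = 18.6 kJ/mol

(CaCO₃, CaO are pure solids — omitted from Qp.)
Qp = P(CO₂) = 0.400
ΔG = RT ln(Qp/Kp) = (8.314 J mol⁻¹ K⁻¹)(950 K) × ln(0.400/0.038)
   = (7.898 kJ/mol)(2.354) = 18.6 kJ/mol
ΔG > 0, so the forward reaction is non-spontaneous (proceeds in reverse).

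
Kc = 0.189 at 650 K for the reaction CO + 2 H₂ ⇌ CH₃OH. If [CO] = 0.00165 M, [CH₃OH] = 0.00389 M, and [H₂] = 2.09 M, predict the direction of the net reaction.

reverse (toward reactants)

Qc = [CH₃OH] / ([CO]·[H₂]²) = (0.00389) / ((0.00165)·(2.09)²) = 0.540
Qc = 0.540 > Kc = 0.189, so the reverse reaction proceeds.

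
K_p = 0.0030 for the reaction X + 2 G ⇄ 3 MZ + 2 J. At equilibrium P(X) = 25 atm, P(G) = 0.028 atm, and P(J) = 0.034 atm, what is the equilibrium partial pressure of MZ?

At equilibrium, K_p = P(MZ)³·P(J)² / (P(X)·P(G)²) = 0.0030.
(P(MZ))³·(0.034)² / ((25)·(0.028)²) = 0.0030
P(MZ)³ = 0.0509 ⇒ P(MZ) = 0.37 atm

P(MZ) = 0.37 atm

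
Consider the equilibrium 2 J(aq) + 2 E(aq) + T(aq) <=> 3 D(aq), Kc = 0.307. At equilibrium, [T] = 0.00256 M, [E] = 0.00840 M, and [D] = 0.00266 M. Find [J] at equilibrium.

At equilibrium, Kc = [D]³ / ([J]²·[E]²·[T]) = 0.307.
(0.00266)³ / (([J])²·(0.00840)²·(0.00256)) = 0.307
[J]² = 0.339 ⇒ [J] = 0.583 M

[J] = 0.583 M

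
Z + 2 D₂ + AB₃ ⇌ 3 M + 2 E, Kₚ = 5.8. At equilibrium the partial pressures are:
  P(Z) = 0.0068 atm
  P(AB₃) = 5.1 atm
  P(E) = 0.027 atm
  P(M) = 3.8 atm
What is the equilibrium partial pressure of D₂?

At equilibrium, Kₚ = P(M)³·P(E)² / (P(Z)·P(D₂)²·P(AB₃)) = 5.8.
(3.8)³·(0.027)² / ((0.0068)·(P(D₂))²·(5.1)) = 5.8
P(D₂)² = 0.199 ⇒ P(D₂) = 0.45 atm

P(D₂) = 0.45 atm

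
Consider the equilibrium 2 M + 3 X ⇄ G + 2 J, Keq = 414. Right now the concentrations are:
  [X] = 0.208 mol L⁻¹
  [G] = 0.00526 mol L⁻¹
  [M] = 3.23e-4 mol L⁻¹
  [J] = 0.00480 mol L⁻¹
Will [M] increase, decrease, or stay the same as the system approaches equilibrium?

decrease

Q = [G]·[J]² / ([M]²·[X]³) = (0.00526)·(0.00480)² / ((3.23e-4)²·(0.208)³) = 129
Q = 129 < Keq = 414: net forward reaction.
M is a reactant, so it decreases.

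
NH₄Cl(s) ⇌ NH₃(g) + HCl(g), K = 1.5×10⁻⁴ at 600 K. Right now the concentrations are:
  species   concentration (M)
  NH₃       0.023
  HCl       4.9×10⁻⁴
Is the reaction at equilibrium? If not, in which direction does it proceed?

(NH₄Cl is a pure solid — omitted from Q.)
Q = [NH₃]·[HCl] = (0.023)·(4.9×10⁻⁴) = 1.1×10⁻⁵
Q = 1.1×10⁻⁵ < K = 1.5×10⁻⁴, so the forward reaction proceeds.

in the forward direction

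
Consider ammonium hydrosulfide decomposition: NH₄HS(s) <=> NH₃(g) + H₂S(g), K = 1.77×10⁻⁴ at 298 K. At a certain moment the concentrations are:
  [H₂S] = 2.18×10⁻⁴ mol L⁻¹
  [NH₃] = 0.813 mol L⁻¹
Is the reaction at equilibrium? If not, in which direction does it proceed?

(NH₄HS is a pure solid — omitted from Q.)
Q = [NH₃]·[H₂S] = (0.813)·(2.18×10⁻⁴) = 1.77×10⁻⁴
Q = 1.77×10⁻⁴ = K, so the system is already at equilibrium.

at equilibrium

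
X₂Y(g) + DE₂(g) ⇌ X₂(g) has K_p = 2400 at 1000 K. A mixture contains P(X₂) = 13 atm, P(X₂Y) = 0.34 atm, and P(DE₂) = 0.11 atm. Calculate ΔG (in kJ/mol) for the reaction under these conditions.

Q_p = P(X₂) / (P(X₂Y)·P(DE₂)) = (13) / ((0.34)·(0.11)) = 348
ΔG = RT ln(Q_p/K_p) = (8.314 J mol⁻¹ K⁻¹)(1000 K) × ln(348/2400)
   = (8.314 kJ/mol)(-1.931) = -16.1 kJ/mol
ΔG < 0, so the forward reaction is spontaneous (proceeds forward).

ΔG = -16.1 kJ/mol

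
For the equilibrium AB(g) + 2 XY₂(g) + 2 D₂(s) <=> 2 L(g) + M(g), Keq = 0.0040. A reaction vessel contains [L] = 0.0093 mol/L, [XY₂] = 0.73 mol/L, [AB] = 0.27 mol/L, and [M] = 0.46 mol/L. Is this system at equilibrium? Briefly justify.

(D₂ is a pure solid — omitted from Q.)
Q = [L]²·[M] / ([AB]·[XY₂]²) = (0.0093)²·(0.46) / ((0.27)·(0.73)²) = 2.8×10⁻⁴
Q = 2.8×10⁻⁴ < Keq = 0.0040: net forward reaction.

no; Q < K, reaction proceeds forward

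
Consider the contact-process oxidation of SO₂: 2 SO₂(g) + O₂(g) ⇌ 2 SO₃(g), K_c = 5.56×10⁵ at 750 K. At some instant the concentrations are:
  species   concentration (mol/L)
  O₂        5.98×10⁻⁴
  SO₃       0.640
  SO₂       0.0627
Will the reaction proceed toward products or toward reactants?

forward (toward products)

Q_c = [SO₃]² / ([SO₂]²·[O₂]) = (0.640)² / ((0.0627)²·(5.98×10⁻⁴)) = 1.74×10⁵
Q_c = 1.74×10⁵ < K_c = 5.56×10⁵, so the forward reaction proceeds.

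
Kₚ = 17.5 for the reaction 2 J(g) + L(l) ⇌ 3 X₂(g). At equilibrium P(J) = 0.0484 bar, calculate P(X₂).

P(X₂) = 0.345 bar

(L is a pure liquid — omitted from Kₚ.)
At equilibrium, Kₚ = P(X₂)³ / P(J)² = 17.5.
(P(X₂))³ / (0.0484)² = 17.5
P(X₂)³ = 0.0410 ⇒ P(X₂) = 0.345 bar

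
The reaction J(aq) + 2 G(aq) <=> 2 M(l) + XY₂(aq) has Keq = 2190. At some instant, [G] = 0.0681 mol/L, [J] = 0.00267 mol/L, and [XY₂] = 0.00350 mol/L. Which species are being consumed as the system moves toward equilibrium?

(M is a pure liquid — omitted from Q.)
Q = [XY₂] / ([J]·[G]²) = (0.00350) / ((0.00267)·(0.0681)²) = 283
Q = 283 < Keq = 2190: net forward reaction.

J, G (reactants)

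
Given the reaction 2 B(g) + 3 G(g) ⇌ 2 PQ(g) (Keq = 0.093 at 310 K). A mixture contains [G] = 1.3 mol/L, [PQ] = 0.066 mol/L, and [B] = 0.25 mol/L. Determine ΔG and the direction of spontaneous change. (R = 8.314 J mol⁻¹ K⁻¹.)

ΔG = -2.77 kJ/mol; the forward reaction is spontaneous

Q = [PQ]² / ([B]²·[G]³) = (0.066)² / ((0.25)²·(1.3)³) = 0.0317
ΔG = RT ln(Q/Keq) = (8.314 J mol⁻¹ K⁻¹)(310 K) × ln(0.0317/0.093)
   = (2.577 kJ/mol)(-1.076) = -2.77 kJ/mol
ΔG < 0, so the forward reaction is spontaneous (proceeds forward).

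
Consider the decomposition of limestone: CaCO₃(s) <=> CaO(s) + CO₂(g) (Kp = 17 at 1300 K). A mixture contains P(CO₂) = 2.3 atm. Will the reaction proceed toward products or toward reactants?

to the right

(CaCO₃, CaO are pure solids — omitted from Qp.)
Qp = P(CO₂) = 2.3
Qp = 2.3 < Kp = 17, so the forward reaction proceeds.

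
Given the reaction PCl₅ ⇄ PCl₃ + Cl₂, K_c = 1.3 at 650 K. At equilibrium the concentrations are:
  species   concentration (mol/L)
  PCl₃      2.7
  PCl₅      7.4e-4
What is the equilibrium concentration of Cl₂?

[Cl₂] = 3.6e-4 mol/L

At equilibrium, K_c = [PCl₃]·[Cl₂] / [PCl₅] = 1.3.
(2.7)·([Cl₂]) / (7.4e-4) = 1.3
[Cl₂] = 3.56e-4 = 3.6e-4 mol/L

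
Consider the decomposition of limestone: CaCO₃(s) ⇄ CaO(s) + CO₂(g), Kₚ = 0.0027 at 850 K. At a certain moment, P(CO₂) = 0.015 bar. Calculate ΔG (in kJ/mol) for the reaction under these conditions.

(CaCO₃, CaO are pure solids — omitted from Qₚ.)
Qₚ = P(CO₂) = 0.0150
ΔG = RT ln(Qₚ/Kₚ) = (8.314 J mol⁻¹ K⁻¹)(850 K) × ln(0.0150/0.0027)
   = (7.067 kJ/mol)(1.715) = 12.1 kJ/mol
ΔG > 0, so the forward reaction is non-spontaneous (proceeds in reverse).

ΔG = 12.1 kJ/mol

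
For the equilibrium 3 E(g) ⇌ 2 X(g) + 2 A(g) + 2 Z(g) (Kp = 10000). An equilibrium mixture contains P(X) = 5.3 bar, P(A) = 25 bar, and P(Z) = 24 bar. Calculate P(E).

P(E) = 10 bar

At equilibrium, Kp = P(X)²·P(A)²·P(Z)² / P(E)³ = 10000.
(5.3)²·(25)²·(24)² / (P(E))³ = 10000
P(E)³ = 1010 ⇒ P(E) = 10 bar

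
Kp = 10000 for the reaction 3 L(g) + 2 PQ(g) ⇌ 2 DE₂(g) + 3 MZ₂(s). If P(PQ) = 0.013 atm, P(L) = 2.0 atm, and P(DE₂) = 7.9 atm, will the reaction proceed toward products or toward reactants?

(MZ₂ is a pure solid — omitted from Qp.)
Qp = P(DE₂)² / (P(L)³·P(PQ)²) = (7.9)² / ((2.0)³·(0.013)²) = 46000
Qp = 46000 > Kp = 10000, so the reverse reaction proceeds.

to the left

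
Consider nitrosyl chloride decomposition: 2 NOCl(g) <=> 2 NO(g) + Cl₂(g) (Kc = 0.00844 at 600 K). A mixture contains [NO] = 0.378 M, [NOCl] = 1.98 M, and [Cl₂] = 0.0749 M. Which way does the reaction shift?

Qc = [NO]²·[Cl₂] / [NOCl]² = (0.378)²·(0.0749) / (1.98)² = 0.00273
Qc = 0.00273 < Kc = 0.00844, so the forward reaction proceeds.

to the right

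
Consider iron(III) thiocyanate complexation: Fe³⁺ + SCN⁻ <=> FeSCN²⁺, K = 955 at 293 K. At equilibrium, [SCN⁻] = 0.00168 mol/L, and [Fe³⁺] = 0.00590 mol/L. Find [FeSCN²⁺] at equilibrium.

[FeSCN²⁺] = 0.00947 mol/L

At equilibrium, K = [FeSCN²⁺] / ([Fe³⁺]·[SCN⁻]) = 955.
([FeSCN²⁺]) / ((0.00590)·(0.00168)) = 955
[FeSCN²⁺] = 0.00947 mol/L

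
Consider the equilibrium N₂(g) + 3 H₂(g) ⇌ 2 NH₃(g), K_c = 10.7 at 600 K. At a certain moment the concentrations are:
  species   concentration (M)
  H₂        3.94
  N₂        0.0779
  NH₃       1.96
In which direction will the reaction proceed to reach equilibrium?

toward products

Q_c = [NH₃]² / ([N₂]·[H₂]³) = (1.96)² / ((0.0779)·(3.94)³) = 0.806
Q_c = 0.806 < K_c = 10.7, so the forward reaction proceeds.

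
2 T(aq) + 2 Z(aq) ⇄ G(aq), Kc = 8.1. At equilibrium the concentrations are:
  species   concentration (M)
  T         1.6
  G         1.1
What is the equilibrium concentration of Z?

At equilibrium, Kc = [G] / ([T]²·[Z]²) = 8.1.
(1.1) / ((1.6)²·([Z])²) = 8.1
[Z]² = 0.0530 ⇒ [Z] = 0.23 M

[Z] = 0.23 M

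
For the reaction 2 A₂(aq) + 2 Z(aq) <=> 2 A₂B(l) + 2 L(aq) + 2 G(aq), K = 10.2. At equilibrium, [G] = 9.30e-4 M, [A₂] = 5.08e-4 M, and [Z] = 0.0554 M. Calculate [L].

(A₂B is a pure liquid — omitted from K.)
At equilibrium, K = [L]²·[G]² / ([A₂]²·[Z]²) = 10.2.
([L])²·(9.30e-4)² / ((5.08e-4)²·(0.0554)²) = 10.2
[L]² = 0.00934 ⇒ [L] = 0.0966 M

[L] = 0.0966 M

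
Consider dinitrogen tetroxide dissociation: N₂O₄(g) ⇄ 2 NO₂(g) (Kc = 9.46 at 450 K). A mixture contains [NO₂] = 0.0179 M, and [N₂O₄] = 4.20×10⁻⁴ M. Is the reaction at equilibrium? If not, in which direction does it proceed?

Qc = [NO₂]² / [N₂O₄] = (0.0179)² / (4.20×10⁻⁴) = 0.763
Qc = 0.763 < Kc = 9.46, so the forward reaction proceeds.

forward (toward products)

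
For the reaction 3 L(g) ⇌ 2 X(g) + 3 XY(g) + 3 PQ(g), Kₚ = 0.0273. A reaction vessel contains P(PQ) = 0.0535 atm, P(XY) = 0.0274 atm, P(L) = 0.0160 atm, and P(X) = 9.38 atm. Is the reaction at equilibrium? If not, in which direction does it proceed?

toward reactants

Qₚ = P(X)²·P(XY)³·P(PQ)³ / P(L)³ = (9.38)²·(0.0274)³·(0.0535)³ / (0.0160)³ = 0.0677
Qₚ = 0.0677 > Kₚ = 0.0273, so the reverse reaction proceeds.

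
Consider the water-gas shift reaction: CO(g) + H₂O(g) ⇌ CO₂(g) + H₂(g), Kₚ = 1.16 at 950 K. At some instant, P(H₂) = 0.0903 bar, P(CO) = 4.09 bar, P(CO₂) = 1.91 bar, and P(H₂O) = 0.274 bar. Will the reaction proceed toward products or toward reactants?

Qₚ = P(CO₂)·P(H₂) / (P(CO)·P(H₂O)) = (1.91)·(0.0903) / ((4.09)·(0.274)) = 0.154
Qₚ = 0.154 < Kₚ = 1.16, so the forward reaction proceeds.

in the forward direction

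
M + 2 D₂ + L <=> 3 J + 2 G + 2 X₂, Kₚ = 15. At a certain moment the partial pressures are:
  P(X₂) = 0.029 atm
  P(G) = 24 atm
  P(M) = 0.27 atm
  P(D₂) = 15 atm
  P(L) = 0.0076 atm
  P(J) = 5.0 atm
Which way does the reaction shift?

reverse (toward reactants)

Qₚ = P(J)³·P(G)²·P(X₂)² / (P(M)·P(D₂)²·P(L)) = (5.0)³·(24)²·(0.029)² / ((0.27)·(15)²·(0.0076)) = 130
Qₚ = 130 > Kₚ = 15, so the reverse reaction proceeds.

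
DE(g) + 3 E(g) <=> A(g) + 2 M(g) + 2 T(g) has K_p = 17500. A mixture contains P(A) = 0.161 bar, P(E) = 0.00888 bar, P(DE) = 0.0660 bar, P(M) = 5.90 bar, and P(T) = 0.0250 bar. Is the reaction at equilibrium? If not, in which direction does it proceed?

Q_p = P(A)·P(M)²·P(T)² / (P(DE)·P(E)³) = (0.161)·(5.90)²·(0.0250)² / ((0.0660)·(0.00888)³) = 75800
Q_p = 75800 > K_p = 17500, so the reverse reaction proceeds.

in the reverse direction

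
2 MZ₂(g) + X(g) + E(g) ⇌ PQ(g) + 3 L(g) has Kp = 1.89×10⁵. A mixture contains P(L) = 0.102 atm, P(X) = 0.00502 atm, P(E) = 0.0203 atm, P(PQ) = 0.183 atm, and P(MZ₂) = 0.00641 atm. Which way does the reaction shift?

Qp = P(PQ)·P(L)³ / (P(MZ₂)²·P(X)·P(E)) = (0.183)·(0.102)³ / ((0.00641)²·(0.00502)·(0.0203)) = 46400
Qp = 46400 < Kp = 1.89×10⁵, so the forward reaction proceeds.

to the right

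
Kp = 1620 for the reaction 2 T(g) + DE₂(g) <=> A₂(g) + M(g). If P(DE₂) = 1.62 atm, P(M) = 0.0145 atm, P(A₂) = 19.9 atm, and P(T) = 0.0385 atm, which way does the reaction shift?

in the forward direction

Qp = P(A₂)·P(M) / (P(T)²·P(DE₂)) = (19.9)·(0.0145) / ((0.0385)²·(1.62)) = 120
Qp = 120 < Kp = 1620, so the forward reaction proceeds.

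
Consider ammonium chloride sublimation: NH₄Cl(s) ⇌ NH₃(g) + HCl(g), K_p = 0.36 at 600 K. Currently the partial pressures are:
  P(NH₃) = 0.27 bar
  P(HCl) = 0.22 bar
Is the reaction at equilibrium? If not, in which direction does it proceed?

to the right

(NH₄Cl is a pure solid — omitted from Q_p.)
Q_p = P(NH₃)·P(HCl) = (0.27)·(0.22) = 0.059
Q_p = 0.059 < K_p = 0.36, so the forward reaction proceeds.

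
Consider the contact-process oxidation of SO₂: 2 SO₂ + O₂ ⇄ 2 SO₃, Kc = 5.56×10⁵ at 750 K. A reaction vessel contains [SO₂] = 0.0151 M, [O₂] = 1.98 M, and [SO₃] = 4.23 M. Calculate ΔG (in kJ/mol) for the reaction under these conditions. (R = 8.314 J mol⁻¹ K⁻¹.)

Qc = [SO₃]² / ([SO₂]²·[O₂]) = (4.23)² / ((0.0151)²·(1.98)) = 39600
ΔG = RT ln(Qc/Kc) = (8.314 J mol⁻¹ K⁻¹)(750 K) × ln(39600/5.56×10⁵)
   = (6.236 kJ/mol)(-2.642) = -16.5 kJ/mol
ΔG < 0, so the forward reaction is spontaneous (proceeds forward).

ΔG = -16.5 kJ/mol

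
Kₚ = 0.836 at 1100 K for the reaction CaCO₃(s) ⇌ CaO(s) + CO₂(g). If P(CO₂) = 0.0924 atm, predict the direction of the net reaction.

(CaCO₃, CaO are pure solids — omitted from Qₚ.)
Qₚ = P(CO₂) = 0.0924
Qₚ = 0.0924 < Kₚ = 0.836, so the forward reaction proceeds.

in the forward direction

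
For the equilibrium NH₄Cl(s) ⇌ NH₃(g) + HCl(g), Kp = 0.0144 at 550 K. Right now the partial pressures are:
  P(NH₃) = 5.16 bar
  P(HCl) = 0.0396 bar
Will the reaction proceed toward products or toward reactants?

toward reactants

(NH₄Cl is a pure solid — omitted from Qp.)
Qp = P(NH₃)·P(HCl) = (5.16)·(0.0396) = 0.204
Qp = 0.204 > Kp = 0.0144, so the reverse reaction proceeds.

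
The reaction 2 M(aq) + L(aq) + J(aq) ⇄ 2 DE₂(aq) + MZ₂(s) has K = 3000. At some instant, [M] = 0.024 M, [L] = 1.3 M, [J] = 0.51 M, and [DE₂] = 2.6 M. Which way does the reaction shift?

(MZ₂ is a pure solid — omitted from Q.)
Q = [DE₂]² / ([M]²·[L]·[J]) = (2.6)² / ((0.024)²·(1.3)·(0.51)) = 18000
Q = 18000 > K = 3000, so the reverse reaction proceeds.

in the reverse direction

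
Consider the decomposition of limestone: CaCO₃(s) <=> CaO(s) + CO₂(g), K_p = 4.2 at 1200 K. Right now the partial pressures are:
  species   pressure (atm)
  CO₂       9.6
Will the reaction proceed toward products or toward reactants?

(CaCO₃, CaO are pure solids — omitted from Q_p.)
Q_p = P(CO₂) = 9.6
Q_p = 9.6 > K_p = 4.2, so the reverse reaction proceeds.

reverse (toward reactants)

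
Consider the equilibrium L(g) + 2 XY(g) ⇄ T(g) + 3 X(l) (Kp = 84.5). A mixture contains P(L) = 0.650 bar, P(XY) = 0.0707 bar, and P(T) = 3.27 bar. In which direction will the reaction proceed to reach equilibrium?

to the left

(X is a pure liquid — omitted from Qp.)
Qp = P(T) / (P(L)·P(XY)²) = (3.27) / ((0.650)·(0.0707)²) = 1010
Qp = 1010 > Kp = 84.5, so the reverse reaction proceeds.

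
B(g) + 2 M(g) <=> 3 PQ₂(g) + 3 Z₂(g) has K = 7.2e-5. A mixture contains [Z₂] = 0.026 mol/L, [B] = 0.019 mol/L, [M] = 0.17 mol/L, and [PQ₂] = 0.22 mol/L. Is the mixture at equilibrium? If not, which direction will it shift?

no; Q > K, reaction proceeds in reverse

Q = [PQ₂]³·[Z₂]³ / ([B]·[M]²) = (0.22)³·(0.026)³ / ((0.019)·(0.17)²) = 3.4e-4
Q = 3.4e-4 > K = 7.2e-5: net reverse reaction.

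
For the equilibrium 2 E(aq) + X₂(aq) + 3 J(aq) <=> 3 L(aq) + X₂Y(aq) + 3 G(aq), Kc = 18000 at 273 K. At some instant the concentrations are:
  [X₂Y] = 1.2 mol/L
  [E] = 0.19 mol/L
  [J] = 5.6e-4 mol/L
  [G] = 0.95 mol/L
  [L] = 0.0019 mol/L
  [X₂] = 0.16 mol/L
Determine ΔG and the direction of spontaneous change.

Qc = [L]³·[X₂Y]·[G]³ / ([E]²·[X₂]·[J]³) = (0.0019)³·(1.2)·(0.95)³ / ((0.19)²·(0.16)·(5.6e-4)³) = 6960
ΔG = RT ln(Qc/Kc) = (8.314 J mol⁻¹ K⁻¹)(273 K) × ln(6960/18000)
   = (2.270 kJ/mol)(-0.9502) = -2.16 kJ/mol
ΔG < 0, so the forward reaction is spontaneous (proceeds forward).

ΔG = -2.16 kJ/mol; the forward reaction is spontaneous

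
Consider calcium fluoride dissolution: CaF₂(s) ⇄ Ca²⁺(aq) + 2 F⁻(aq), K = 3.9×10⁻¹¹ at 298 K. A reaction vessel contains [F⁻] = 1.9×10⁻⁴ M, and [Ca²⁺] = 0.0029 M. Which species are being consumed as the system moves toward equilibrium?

Ca²⁺, F⁻ (products)

(CaF₂ is a pure solid — omitted from Q.)
Q = [Ca²⁺]·[F⁻]² = (0.0029)·(1.9×10⁻⁴)² = 1.0×10⁻¹⁰
Q = 1.0×10⁻¹⁰ > K = 3.9×10⁻¹¹: net reverse reaction.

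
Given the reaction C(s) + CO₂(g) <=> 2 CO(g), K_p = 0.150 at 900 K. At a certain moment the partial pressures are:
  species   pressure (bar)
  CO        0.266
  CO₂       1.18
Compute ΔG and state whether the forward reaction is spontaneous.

ΔG = -6.86 kJ/mol; the forward reaction is spontaneous

(C is a pure solid — omitted from Q_p.)
Q_p = P(CO)² / P(CO₂) = (0.266)² / (1.18) = 0.0600
ΔG = RT ln(Q_p/K_p) = (8.314 J mol⁻¹ K⁻¹)(900 K) × ln(0.0600/0.150)
   = (7.483 kJ/mol)(-0.9163) = -6.86 kJ/mol
ΔG < 0, so the forward reaction is spontaneous (proceeds forward).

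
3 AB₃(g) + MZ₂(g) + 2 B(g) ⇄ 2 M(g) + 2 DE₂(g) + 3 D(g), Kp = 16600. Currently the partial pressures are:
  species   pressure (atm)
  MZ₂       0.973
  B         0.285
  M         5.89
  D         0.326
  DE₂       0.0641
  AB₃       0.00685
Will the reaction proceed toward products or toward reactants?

Qp = P(M)²·P(DE₂)²·P(D)³ / (P(AB₃)³·P(MZ₂)·P(B)²) = (5.89)²·(0.0641)²·(0.326)³ / ((0.00685)³·(0.973)·(0.285)²) = 1.94×10⁵
Qp = 1.94×10⁵ > Kp = 16600, so the reverse reaction proceeds.

in the reverse direction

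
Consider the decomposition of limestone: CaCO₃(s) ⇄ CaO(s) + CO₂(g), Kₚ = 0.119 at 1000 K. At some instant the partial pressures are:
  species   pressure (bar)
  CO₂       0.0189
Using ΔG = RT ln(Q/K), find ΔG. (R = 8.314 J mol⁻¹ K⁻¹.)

(CaCO₃, CaO are pure solids — omitted from Qₚ.)
Qₚ = P(CO₂) = 0.0189
ΔG = RT ln(Qₚ/Kₚ) = (8.314 J mol⁻¹ K⁻¹)(1000 K) × ln(0.0189/0.119)
   = (8.314 kJ/mol)(-1.840) = -15.3 kJ/mol
ΔG < 0, so the forward reaction is spontaneous (proceeds forward).

ΔG = -15.3 kJ/mol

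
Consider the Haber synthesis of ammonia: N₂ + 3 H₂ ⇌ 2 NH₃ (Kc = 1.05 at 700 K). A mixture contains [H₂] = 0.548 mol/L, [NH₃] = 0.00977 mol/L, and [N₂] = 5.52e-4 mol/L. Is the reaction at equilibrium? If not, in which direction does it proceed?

Qc = [NH₃]² / ([N₂]·[H₂]³) = (0.00977)² / ((5.52e-4)·(0.548)³) = 1.05
Qc = 1.05 = Kc, so the system is already at equilibrium.

no net change (already at equilibrium)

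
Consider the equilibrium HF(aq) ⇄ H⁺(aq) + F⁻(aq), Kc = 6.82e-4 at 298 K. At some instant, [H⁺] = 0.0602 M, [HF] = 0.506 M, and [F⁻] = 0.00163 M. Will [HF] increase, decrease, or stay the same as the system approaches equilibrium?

decrease

Qc = [H⁺]·[F⁻] / [HF] = (0.0602)·(0.00163) / (0.506) = 1.94e-4
Qc = 1.94e-4 < Kc = 6.82e-4: net forward reaction.
HF is a reactant, so it decreases.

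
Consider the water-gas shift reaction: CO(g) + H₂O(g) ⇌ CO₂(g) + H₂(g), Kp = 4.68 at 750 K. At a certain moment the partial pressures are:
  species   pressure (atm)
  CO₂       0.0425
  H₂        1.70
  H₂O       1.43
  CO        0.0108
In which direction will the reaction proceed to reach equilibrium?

Qp = P(CO₂)·P(H₂) / (P(CO)·P(H₂O)) = (0.0425)·(1.70) / ((0.0108)·(1.43)) = 4.68
Qp = 4.68 = Kp, so the system is already at equilibrium.

no net change (already at equilibrium)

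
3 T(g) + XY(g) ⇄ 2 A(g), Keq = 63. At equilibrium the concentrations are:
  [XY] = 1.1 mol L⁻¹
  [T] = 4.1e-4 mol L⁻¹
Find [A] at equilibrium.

At equilibrium, Keq = [A]² / ([T]³·[XY]) = 63.
([A])² / ((4.1e-4)³·(1.1)) = 63
[A]² = 4.78e-9 ⇒ [A] = 6.9e-5 mol L⁻¹

[A] = 6.9e-5 mol L⁻¹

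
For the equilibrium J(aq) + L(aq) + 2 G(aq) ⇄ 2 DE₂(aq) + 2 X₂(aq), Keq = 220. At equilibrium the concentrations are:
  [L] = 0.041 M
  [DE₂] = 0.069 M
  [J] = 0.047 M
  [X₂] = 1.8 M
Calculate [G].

At equilibrium, Keq = [DE₂]²·[X₂]² / ([J]·[L]·[G]²) = 220.
(0.069)²·(1.8)² / ((0.047)·(0.041)·([G])²) = 220
[G]² = 0.0364 ⇒ [G] = 0.19 M

[G] = 0.19 M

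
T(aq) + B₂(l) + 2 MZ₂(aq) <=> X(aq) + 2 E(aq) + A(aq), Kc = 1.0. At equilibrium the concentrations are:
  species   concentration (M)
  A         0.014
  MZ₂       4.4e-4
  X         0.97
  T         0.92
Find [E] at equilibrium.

(B₂ is a pure liquid — omitted from Kc.)
At equilibrium, Kc = [X]·[E]²·[A] / ([T]·[MZ₂]²) = 1.0.
(0.97)·([E])²·(0.014) / ((0.92)·(4.4e-4)²) = 1.0
[E]² = 1.31e-5 ⇒ [E] = 0.0036 M

[E] = 0.0036 M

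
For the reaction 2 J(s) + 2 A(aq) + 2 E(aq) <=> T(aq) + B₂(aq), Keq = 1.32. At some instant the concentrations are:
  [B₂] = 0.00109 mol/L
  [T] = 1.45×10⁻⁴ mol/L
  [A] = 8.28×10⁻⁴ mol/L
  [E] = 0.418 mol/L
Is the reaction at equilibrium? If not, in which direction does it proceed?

at equilibrium

(J is a pure solid — omitted from Q.)
Q = [T]·[B₂] / ([A]²·[E]²) = (1.45×10⁻⁴)·(0.00109) / ((8.28×10⁻⁴)²·(0.418)²) = 1.32
Q = 1.32 = Keq, so the system is already at equilibrium.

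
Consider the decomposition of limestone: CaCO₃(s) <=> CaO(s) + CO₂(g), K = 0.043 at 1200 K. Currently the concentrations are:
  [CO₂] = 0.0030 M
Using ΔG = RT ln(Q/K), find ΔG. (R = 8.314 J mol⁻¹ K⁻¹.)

ΔG = -26.6 kJ/mol

(CaCO₃, CaO are pure solids — omitted from Q.)
Q = [CO₂] = 0.00300
ΔG = RT ln(Q/K) = (8.314 J mol⁻¹ K⁻¹)(1200 K) × ln(0.00300/0.043)
   = (9.977 kJ/mol)(-2.663) = -26.6 kJ/mol
ΔG < 0, so the forward reaction is spontaneous (proceeds forward).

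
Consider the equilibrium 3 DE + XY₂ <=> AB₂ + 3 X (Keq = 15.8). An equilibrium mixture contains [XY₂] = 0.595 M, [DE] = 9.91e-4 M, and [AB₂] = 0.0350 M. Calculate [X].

[X] = 0.00639 M

At equilibrium, Keq = [AB₂]·[X]³ / ([DE]³·[XY₂]) = 15.8.
(0.0350)·([X])³ / ((9.91e-4)³·(0.595)) = 15.8
[X]³ = 2.61e-7 ⇒ [X] = 0.00639 M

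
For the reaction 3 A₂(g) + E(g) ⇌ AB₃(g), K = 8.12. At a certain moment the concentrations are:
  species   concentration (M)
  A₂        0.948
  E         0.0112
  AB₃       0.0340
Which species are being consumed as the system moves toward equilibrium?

A₂, E (reactants)

Q = [AB₃] / ([A₂]³·[E]) = (0.0340) / ((0.948)³·(0.0112)) = 3.56
Q = 3.56 < K = 8.12: net forward reaction.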